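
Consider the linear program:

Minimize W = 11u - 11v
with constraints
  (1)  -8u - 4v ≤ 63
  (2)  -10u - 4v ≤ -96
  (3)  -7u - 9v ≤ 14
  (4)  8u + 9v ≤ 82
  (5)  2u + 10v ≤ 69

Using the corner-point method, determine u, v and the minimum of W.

u = 268/29, v = 26/29, minimum W = 2662/29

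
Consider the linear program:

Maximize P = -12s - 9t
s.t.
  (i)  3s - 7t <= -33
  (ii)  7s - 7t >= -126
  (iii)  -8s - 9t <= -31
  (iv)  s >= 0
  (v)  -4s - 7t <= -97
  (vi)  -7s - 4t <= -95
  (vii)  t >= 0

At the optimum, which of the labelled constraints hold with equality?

(v) and (vi)

Corner points and P = -12s - 9t:
  (64/7, 423/49) → P = -9183/49
  (23/11, 221/11) → P = -2265/11
  (277/33, 299/33) → P = -2005/11
The feasible region is unbounded (it extends along (1, 1), (7, 3)), but P strictly decreases along every unbounded feasible direction, so there is no improving ray and the maximum is attained at a vertex.

The maximum is at (277/33, 299/33). Substituting into each constraint, equality holds for (v) and (vi); the remaining constraints have slack.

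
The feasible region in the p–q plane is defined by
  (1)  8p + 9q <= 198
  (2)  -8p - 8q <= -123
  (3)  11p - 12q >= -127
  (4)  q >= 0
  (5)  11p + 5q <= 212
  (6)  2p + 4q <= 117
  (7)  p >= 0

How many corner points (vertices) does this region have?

5

Intersecting each pair of boundary lines and keeping only the points that satisfy every inequality leaves:
  (411/65, 3194/195)
  (918/59, 482/59)
  (5/2, 103/8)
  (123/8, 0)
  (212/11, 0)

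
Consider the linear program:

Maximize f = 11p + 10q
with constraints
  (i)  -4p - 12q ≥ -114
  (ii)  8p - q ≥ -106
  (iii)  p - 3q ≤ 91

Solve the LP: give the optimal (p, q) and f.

Extreme points and f = 11p + 10q:
  (-579/50, 334/25) → f = 311/50
  (239/4, -125/12) → f = 6637/12
  (-409/23, -834/23) → f = -12839/23

p = 239/4, q = -125/12, maximum f = 6637/12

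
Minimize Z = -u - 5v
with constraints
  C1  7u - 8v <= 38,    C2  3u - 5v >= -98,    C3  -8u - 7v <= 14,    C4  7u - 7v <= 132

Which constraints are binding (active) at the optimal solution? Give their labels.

C1 and C2

Extreme points and Z = -u - 5v:
  (974/11, 800/11) → Z = -4974/11
  (154/113, -402/113) → Z = 1856/113
  (-756/61, 742/61) → Z = -2954/61

The minimum is at (974/11, 800/11). Substituting into each constraint, equality holds for C1 and C2; the remaining constraints have slack.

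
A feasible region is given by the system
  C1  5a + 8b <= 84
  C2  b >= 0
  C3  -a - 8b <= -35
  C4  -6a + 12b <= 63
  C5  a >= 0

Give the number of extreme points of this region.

The feasible vertices (each the meet of two boundaries and inside every other half-plane) are:
  (49/4, 91/32)
  (14/3, 91/12)
  (0, 35/8)
  (0, 21/4)

4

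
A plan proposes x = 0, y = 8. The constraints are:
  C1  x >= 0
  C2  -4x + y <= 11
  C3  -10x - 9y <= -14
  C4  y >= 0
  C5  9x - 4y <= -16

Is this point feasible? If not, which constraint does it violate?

C1: 0 ≥ 0 ✓
C2: 8 ≤ 11 ✓
C3: -72 ≤ -14 ✓
C4: 8 ≥ 0 ✓
C5: -32 ≤ -16 ✓

feasible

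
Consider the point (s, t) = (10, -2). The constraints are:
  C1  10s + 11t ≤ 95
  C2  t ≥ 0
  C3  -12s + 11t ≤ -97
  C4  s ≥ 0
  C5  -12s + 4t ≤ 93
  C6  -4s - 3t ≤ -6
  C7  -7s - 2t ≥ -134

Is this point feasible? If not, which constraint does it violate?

Constraint C2: t = -2, which is not ≥ 0. All other constraints are satisfied.

not feasible — violates C2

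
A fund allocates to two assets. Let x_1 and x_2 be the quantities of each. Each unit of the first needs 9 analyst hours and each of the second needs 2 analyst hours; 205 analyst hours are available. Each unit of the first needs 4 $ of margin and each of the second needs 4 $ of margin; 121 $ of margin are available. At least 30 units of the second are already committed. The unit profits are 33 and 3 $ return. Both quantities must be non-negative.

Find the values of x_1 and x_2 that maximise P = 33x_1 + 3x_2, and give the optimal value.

Extreme points and P = 33x_1 + 3x_2:
  (0, 121/4) → P = 363/4
  (0, 30) → P = 90
  (1/4, 30) → P = 393/4

x_1 = 1/4, x_2 = 30, maximum P = 393/4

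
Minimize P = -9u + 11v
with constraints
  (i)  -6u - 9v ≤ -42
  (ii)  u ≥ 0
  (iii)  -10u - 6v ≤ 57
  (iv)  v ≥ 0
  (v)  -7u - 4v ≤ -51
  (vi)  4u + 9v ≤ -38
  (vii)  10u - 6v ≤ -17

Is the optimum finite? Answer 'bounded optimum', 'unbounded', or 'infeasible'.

The boundaries u = 0 and -7u - 4v = -51 meet at (0, 51/4), but that point violates 4u + 9v ≤ -38. Every candidate vertex is excluded by some other constraint, so the feasible region is empty.

infeasible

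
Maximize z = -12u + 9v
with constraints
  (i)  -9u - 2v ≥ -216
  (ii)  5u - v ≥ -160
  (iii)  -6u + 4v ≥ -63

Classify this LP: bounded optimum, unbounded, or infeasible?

bounded optimum

Feasible corners and z = -12u + 9v:
  (-104/19, 2520/19) → z = 23928/19
  (165/8, 243/16) → z = -1773/16
  (-703/14, -1275/14) → z = -3039/14
The feasible region has finitely many vertices and no improving ray; the maximum is 23928/19 at (-104/19, 2520/19).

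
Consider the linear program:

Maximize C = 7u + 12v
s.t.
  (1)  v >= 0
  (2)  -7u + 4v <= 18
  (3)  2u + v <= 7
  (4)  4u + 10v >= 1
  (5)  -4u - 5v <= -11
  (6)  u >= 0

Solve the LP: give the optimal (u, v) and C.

u = 2/3, v = 17/3, maximum C = 218/3

Feasible corners and C = 7u + 12v:
  (7/2, 0) → C = 49/2
  (11/4, 0) → C = 77/4
  (2/3, 17/3) → C = 218/3
  (0, 9/2) → C = 54
  (0, 11/5) → C = 132/5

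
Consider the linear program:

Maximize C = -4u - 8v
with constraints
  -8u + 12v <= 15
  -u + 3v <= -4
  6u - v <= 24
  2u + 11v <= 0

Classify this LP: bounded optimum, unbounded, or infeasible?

From the feasible point (-31/4, -47/12), moving in the direction (-1, -6) keeps every constraint satisfied while C increases without bound.

unbounded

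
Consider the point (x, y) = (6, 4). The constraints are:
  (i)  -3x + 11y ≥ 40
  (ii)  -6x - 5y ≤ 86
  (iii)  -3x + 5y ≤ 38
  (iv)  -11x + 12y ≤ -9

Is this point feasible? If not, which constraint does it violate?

Constraint (i): -3x + 11y = 26, which is not ≥ 40. All other constraints are satisfied.

not feasible — violates (i)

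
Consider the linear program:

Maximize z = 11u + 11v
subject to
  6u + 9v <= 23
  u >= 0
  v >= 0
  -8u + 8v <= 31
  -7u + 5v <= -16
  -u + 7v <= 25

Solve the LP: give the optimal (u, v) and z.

u = 23/6, v = 0, maximum z = 253/6

Corner points and z = 11u + 11v:
  (23/6, 0) → z = 253/6
  (259/93, 65/93) → z = 1188/31
  (16/7, 0) → z = 176/7

The binding constraints are 6u + 9v = 23 and v = 0.
Solving simultaneously gives u = 23/6, v = 0.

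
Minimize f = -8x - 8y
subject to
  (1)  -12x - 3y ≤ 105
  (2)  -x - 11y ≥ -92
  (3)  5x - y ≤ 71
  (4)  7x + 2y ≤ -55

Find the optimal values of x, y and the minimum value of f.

The binding constraints are -x - 11y = -92 and 7x + 2y = -55.
Solving simultaneously gives x = -263/25, y = 233/25.

x = -263/25, y = 233/25, minimum f = 48/5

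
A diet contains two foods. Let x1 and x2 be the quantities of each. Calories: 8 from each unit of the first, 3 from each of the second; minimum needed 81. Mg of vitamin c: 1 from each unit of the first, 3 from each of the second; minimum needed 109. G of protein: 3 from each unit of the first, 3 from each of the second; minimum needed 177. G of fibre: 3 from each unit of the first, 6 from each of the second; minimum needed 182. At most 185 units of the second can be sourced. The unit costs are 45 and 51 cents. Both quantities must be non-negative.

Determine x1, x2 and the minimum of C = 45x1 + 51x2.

x1 = 34, x2 = 25, minimum C = 2805

The feasible region is unbounded (it extends along (1, 0)), but C strictly increases along every unbounded feasible direction, so there is no improving ray and the minimum is attained at a vertex.

The binding constraints are x1 + 3x2 = 109 and 3x1 + 3x2 = 177.
Solving simultaneously gives x1 = 34, x2 = 25.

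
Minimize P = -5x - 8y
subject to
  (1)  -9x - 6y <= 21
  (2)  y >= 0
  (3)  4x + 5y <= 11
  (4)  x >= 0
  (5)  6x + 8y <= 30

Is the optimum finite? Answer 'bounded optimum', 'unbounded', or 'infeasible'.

bounded optimum

Vertices and P = -5x - 8y:
  (11/4, 0) → P = -55/4
  (0, 0) → P = 0
  (0, 11/5) → P = -88/5
The feasible region has finitely many vertices and no improving ray; the minimum is -88/5 at (0, 11/5).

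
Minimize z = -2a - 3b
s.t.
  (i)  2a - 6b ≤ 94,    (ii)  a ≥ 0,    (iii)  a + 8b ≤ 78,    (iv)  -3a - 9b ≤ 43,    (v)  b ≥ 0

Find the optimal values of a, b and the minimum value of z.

a = 610/11, b = 31/11, minimum z = -1313/11

Corner points and z = -2a - 3b:
  (610/11, 31/11) → z = -1313/11
  (47, 0) → z = -94
  (0, 39/4) → z = -117/4
  (0, 0) → z = 0

At the optimal vertex, 2a - 6b = 94 and a + 8b = 78.
Solving simultaneously gives a = 610/11, b = 31/11.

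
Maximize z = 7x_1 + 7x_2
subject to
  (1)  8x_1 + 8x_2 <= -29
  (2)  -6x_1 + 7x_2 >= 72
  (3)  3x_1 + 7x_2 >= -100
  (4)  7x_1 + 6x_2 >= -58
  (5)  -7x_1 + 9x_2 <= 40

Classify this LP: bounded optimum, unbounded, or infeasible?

The boundaries 8x_1 + 8x_2 = -29 and -6x_1 + 7x_2 = 72 meet at (-779/104, 201/52), but that point violates -7x_1 + 9x_2 ≤ 40. Every candidate vertex is excluded by some other constraint, so the feasible region is empty.

infeasible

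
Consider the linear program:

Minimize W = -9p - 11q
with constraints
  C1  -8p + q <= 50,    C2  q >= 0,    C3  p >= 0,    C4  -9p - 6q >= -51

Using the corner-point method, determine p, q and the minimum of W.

Vertices and W = -9p - 11q:
  (0, 0) → W = 0
  (17/3, 0) → W = -51
  (0, 17/2) → W = -187/2

p = 0, q = 17/2, minimum W = -187/2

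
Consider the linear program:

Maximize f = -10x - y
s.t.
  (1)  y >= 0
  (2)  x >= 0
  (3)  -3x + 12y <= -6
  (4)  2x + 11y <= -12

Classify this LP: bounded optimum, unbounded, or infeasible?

The boundaries y = 0 and -3x + 12y = -6 meet at (2, 0), but that point violates 2x + 11y ≤ -12. Every candidate vertex is excluded by some other constraint, so the feasible region is empty.

infeasible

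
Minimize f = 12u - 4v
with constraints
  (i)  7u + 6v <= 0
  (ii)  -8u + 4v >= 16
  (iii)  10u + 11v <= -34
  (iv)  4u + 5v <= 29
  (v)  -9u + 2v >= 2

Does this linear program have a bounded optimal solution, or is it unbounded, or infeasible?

From the feasible point (-39/16, -7/8), moving in the direction (-5, 4) keeps every constraint satisfied while f decreases without bound.

unbounded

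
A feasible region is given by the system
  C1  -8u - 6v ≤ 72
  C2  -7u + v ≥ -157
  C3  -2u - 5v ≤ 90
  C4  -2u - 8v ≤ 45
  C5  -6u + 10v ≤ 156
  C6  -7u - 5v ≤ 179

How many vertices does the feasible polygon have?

Of the 15 pairwise boundary intersections, those satisfying every inequality are:
  (-153/26, -54/13)
  (-414/29, 204/29)
  (1211/58, -629/58)
  (863/32, 1017/32)

4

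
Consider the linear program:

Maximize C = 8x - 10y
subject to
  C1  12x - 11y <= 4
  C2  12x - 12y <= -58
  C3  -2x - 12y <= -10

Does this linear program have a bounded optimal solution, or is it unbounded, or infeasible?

Vertices and C = 8x - 10y:
  (343/6, 62) → C = -488/3
  (-24/7, 59/42) → C = -871/21
The feasible region has finitely many vertices and no improving ray; the maximum is -871/21 at (-24/7, 59/42).

bounded optimum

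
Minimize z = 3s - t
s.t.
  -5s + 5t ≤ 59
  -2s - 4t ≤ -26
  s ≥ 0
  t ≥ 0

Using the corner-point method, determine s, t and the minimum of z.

s = 0, t = 59/5, minimum z = -59/5

Extreme points and z = 3s - t:
  (0, 59/5) → z = -59/5
  (0, 13/2) → z = -13/2
  (13, 0) → z = 39
The feasible region is unbounded (it extends along (1, 1), (1, 0)), but z strictly increases along every unbounded feasible direction, so there is no improving ray and the minimum is attained at a vertex.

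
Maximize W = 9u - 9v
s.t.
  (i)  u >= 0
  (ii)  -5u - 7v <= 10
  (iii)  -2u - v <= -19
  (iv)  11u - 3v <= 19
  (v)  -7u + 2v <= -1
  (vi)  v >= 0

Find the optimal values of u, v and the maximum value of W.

Vertices and W = 9u - 9v:
  (76/17, 171/17) → W = -855/17
  (39/11, 131/11) → W = -828/11
  (35, 122) → W = -783

The optimum lies where -2u - v = -19 and 11u - 3v = 19.
Solving simultaneously gives u = 76/17, v = 171/17.

u = 76/17, v = 171/17, maximum W = -855/17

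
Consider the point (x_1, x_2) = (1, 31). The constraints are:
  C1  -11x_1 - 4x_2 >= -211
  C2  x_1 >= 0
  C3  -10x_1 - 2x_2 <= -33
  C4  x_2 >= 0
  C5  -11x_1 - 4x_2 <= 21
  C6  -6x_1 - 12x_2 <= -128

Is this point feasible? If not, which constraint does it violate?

C1: -135 ≥ -211 ✓
C2: 1 ≥ 0 ✓
C3: -72 ≤ -33 ✓
C4: 31 ≥ 0 ✓
C5: -135 ≤ 21 ✓
C6: -378 ≤ -128 ✓

feasible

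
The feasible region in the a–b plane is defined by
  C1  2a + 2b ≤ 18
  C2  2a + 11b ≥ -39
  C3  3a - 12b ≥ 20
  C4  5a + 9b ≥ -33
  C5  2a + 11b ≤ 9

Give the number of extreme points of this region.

Intersecting each pair of boundary lines and keeping only the points that satisfy every inequality leaves:
  (46/3, -19/3)
  (10, -1)
  (-12/37, -129/37)
  (-72/29, -199/87)
  (328/57, -13/57)

5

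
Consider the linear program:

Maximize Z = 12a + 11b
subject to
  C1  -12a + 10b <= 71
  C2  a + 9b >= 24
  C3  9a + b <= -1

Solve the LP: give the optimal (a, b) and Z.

At the optimal vertex, -12a + 10b = 71 and 9a + b = -1.
Solving simultaneously gives a = -27/34, b = 209/34.

a = -27/34, b = 209/34, maximum Z = 1975/34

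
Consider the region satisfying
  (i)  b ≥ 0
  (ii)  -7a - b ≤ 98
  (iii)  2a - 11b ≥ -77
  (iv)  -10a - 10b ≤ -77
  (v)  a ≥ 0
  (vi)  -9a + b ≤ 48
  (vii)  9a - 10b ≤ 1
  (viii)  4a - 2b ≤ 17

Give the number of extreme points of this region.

Pairwise boundary intersections that survive every other constraint:
  (77/130, 462/65)
  (341/40, 171/20)
  (78/19, 683/190)
  (84/11, 149/22)

4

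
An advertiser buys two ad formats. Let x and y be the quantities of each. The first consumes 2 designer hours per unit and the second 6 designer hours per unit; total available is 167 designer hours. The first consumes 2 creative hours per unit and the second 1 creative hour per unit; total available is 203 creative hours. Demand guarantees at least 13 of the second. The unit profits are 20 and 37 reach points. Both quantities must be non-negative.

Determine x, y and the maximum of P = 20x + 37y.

x = 89/2, y = 13, maximum P = 1371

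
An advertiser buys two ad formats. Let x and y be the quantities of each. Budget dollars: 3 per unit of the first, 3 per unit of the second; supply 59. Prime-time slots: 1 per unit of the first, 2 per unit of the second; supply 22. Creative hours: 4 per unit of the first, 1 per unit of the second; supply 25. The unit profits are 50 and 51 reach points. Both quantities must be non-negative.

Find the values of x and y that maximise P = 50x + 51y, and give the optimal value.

Extreme points and P = 50x + 51y:
  (0, 0) → P = 0
  (0, 11) → P = 561
  (25/4, 0) → P = 625/2
  (4, 9) → P = 659

x = 4, y = 9, maximum P = 659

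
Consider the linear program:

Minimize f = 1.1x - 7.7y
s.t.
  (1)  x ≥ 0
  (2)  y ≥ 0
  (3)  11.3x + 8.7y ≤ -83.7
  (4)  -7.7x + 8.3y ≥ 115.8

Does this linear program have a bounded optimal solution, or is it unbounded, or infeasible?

infeasible

The boundaries x = 0 and -7.7x + 8.3y = 115.8 meet at (0, 1158/83), but that point violates 11.3x + 8.7y ≤ -83.7. Every candidate vertex is excluded by some other constraint, so the feasible region is empty.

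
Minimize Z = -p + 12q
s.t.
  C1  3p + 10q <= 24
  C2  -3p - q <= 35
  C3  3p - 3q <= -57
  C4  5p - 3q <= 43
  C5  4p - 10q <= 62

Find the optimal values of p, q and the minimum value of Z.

Corner points and Z = -p + 12q:
  (-374/27, 59/9) → Z = 2498/27
  (-166/13, 81/13) → Z = 1138/13
  (-27/2, 11/2) → Z = 159/2

p = -27/2, q = 11/2, minimum Z = 159/2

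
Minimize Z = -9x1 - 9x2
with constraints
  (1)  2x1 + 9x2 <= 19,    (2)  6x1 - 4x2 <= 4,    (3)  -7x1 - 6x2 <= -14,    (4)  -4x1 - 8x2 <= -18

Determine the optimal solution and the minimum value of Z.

Feasible corners and Z = -9x1 - 9x2:
  (56/31, 53/31) → Z = -981/31
  (1/2, 2) → Z = -45/2
  (13/8, 23/16) → Z = -441/16

At the optimal vertex, 2x1 + 9x2 = 19 and 6x1 - 4x2 = 4.
Solving simultaneously gives x1 = 56/31, x2 = 53/31.

x1 = 56/31, x2 = 53/31, minimum Z = -981/31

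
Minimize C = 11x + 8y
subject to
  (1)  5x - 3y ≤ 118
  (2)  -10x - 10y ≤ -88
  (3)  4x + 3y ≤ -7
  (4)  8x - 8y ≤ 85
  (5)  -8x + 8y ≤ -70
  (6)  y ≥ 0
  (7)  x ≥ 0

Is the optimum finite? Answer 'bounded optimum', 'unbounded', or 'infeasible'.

infeasible

The boundaries 5x - 3y = 118 and 8x - 8y = 85 meet at (689/16, 519/16), but that point violates 4x + 3y ≤ -7. Every candidate vertex is excluded by some other constraint, so the feasible region is empty.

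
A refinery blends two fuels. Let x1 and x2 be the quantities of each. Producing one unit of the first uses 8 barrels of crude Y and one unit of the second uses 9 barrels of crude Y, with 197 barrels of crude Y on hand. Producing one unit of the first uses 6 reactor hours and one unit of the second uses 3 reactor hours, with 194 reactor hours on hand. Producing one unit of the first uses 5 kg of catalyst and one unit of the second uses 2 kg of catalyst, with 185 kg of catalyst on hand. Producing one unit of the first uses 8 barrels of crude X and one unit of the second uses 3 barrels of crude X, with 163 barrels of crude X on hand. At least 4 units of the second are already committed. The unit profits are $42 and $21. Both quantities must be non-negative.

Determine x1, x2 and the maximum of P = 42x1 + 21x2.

x1 = 73/4, x2 = 17/3, maximum P = 1771/2

Vertices and P = 42x1 + 21x2:
  (0, 197/9) → P = 1379/3
  (0, 4) → P = 84
  (73/4, 17/3) → P = 1771/2
  (151/8, 4) → P = 3507/4

The optimum lies where 8x1 + 9x2 = 197 and 8x1 + 3x2 = 163.
Solving simultaneously gives x1 = 73/4, x2 = 17/3.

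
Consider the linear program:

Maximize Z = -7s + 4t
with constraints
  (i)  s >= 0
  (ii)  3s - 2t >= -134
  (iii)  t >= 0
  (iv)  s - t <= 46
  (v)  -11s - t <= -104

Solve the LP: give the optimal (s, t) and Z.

Vertices and Z = -7s + 4t:
  (74/25, 1786/25) → Z = 6626/25
  (46, 0) → Z = -322
  (104/11, 0) → Z = -728/11
The feasible region is unbounded (it extends along (1, 1), (2, 3)), but Z strictly decreases along every unbounded feasible direction, so there is no improving ray and the maximum is attained at a vertex.

s = 74/25, t = 1786/25, maximum Z = 6626/25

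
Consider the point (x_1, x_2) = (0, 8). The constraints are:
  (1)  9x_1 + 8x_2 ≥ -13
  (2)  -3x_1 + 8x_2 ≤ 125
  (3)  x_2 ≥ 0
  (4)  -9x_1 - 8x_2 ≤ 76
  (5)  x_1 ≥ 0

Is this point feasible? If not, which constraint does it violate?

(1): 64 ≥ -13 ✓
(2): 64 ≤ 125 ✓
(3): 8 ≥ 0 ✓
(4): -64 ≤ 76 ✓
(5): 0 ≥ 0 ✓

feasible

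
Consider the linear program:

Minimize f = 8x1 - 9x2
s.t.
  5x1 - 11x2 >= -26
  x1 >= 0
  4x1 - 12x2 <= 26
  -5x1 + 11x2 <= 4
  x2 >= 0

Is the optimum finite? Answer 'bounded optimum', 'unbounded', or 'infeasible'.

bounded optimum

Extreme points and f = 8x1 - 9x2:
  (0, 4/11) → f = -36/11
  (0, 0) → f = 0
  (13/2, 0) → f = 52
The feasible region has finitely many vertices and no improving ray; the minimum is -36/11 at (0, 4/11).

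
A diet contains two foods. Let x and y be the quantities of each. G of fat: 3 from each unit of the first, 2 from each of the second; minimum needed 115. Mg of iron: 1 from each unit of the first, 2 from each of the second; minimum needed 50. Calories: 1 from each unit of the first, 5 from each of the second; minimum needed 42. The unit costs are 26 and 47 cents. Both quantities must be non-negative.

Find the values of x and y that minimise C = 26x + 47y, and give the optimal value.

x = 65/2, y = 35/4, minimum C = 5025/4

Vertices and C = 26x + 47y:
  (0, 115/2) → C = 5405/2
  (50, 0) → C = 1300
  (65/2, 35/4) → C = 5025/4
The feasible region is unbounded (it extends along (0, 1), (1, 0)), but C strictly increases along every unbounded feasible direction, so there is no improving ray and the minimum is attained at a vertex.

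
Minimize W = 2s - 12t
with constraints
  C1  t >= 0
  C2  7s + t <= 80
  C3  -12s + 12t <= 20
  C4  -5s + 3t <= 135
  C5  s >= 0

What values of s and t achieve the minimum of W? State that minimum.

s = 235/24, t = 275/24, minimum W = -1415/12

Extreme points and W = 2s - 12t:
  (80/7, 0) → W = 160/7
  (0, 0) → W = 0
  (235/24, 275/24) → W = -1415/12
  (0, 5/3) → W = -20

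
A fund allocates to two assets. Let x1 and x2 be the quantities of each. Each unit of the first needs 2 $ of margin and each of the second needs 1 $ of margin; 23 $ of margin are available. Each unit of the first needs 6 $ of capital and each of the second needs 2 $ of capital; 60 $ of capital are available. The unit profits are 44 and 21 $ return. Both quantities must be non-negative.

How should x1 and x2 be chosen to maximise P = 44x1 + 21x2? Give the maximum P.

x1 = 7, x2 = 9, maximum P = 497

Feasible corners and P = 44x1 + 21x2:
  (0, 0) → P = 0
  (0, 23) → P = 483
  (10, 0) → P = 440
  (7, 9) → P = 497

The binding constraints are 2x1 + x2 = 23 and 6x1 + 2x2 = 60.
Solving simultaneously gives x1 = 7, x2 = 9.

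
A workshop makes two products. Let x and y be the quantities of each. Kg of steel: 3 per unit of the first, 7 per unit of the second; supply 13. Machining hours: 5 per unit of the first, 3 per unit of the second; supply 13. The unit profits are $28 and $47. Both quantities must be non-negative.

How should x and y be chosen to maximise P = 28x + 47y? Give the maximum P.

Vertices and P = 28x + 47y:
  (0, 0) → P = 0
  (0, 13/7) → P = 611/7
  (13/5, 0) → P = 364/5
  (2, 1) → P = 103

The optimum lies where 3x + 7y = 13 and 5x + 3y = 13.
Solving simultaneously gives x = 2, y = 1.

x = 2, y = 1, maximum P = 103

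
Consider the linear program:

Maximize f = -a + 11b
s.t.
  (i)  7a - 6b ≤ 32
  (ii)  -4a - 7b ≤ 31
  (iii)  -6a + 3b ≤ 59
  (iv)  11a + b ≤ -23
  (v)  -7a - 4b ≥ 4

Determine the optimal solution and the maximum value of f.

a = -248/45, b = 389/45, maximum f = 503/5

Corner points and f = -a + 11b:
  (-253/27, 25/27) → f = 176/9
  (-130/73, -249/73) → f = -2609/73
  (-248/45, 389/45) → f = 503/5
  (-88/37, 117/37) → f = 1375/37

The optimum lies where -6a + 3b = 59 and -7a - 4b = 4.
Solving simultaneously gives a = -248/45, b = 389/45.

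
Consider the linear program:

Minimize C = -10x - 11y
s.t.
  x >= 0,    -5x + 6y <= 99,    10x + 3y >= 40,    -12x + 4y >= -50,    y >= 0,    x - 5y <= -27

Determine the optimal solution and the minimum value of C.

x = 174/13, y = 719/26, minimum C = -11389/26

Feasible corners and C = -10x - 11y:
  (0, 33/2) → C = -363/2
  (0, 40/3) → C = -440/3
  (174/13, 719/26) → C = -11389/26
  (119/53, 310/53) → C = -4600/53
  (179/28, 187/28) → C = -3847/28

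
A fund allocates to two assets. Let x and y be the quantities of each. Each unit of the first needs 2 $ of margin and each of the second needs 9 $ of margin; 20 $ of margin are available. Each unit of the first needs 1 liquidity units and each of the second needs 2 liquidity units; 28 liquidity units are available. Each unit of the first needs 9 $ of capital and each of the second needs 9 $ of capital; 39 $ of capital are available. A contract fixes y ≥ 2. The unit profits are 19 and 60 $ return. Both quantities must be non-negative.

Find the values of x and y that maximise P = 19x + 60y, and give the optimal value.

The optimum lies where 2x + 9y = 20 and y = 2.
Solving simultaneously gives x = 1, y = 2.

x = 1, y = 2, maximum P = 139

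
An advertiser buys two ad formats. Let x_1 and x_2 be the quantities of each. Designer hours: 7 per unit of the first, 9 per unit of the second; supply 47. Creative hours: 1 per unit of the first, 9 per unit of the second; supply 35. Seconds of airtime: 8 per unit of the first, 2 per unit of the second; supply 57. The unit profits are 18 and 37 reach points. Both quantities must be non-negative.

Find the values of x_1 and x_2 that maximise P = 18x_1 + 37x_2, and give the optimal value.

x_1 = 2, x_2 = 11/3, maximum P = 515/3

Corner points and P = 18x_1 + 37x_2:
  (0, 0) → P = 0
  (0, 35/9) → P = 1295/9
  (47/7, 0) → P = 846/7
  (2, 11/3) → P = 515/3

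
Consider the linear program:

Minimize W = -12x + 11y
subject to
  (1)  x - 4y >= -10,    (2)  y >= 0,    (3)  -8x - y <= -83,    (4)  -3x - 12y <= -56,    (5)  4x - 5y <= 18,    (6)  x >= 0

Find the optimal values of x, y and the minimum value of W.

Extreme points and W = -12x + 11y:
  (322/33, 163/33) → W = -2071/33
  (122/11, 58/11) → W = -826/11
  (433/44, 47/11) → W = -782/11

The binding constraints are x - 4y = -10 and 4x - 5y = 18.
Solving simultaneously gives x = 122/11, y = 58/11.

x = 122/11, y = 58/11, minimum W = -826/11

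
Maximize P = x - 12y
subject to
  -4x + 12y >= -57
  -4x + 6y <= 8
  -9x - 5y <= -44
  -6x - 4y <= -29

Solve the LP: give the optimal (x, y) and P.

x = 72/11, y = -113/44, maximum P = 411/11

Extreme points and P = x - 12y:
  (72/11, -113/44) → P = 411/11
  (112/37, 124/37) → P = -1376/37
  (31/6, -1/2) → P = 67/6
The feasible region is unbounded (it extends along (3, 1), (3, 2)), but P strictly decreases along every unbounded feasible direction, so there is no improving ray and the maximum is attained at a vertex.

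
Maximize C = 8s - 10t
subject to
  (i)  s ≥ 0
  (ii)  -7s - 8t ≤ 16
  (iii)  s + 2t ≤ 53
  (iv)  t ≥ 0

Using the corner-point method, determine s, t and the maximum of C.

s = 53, t = 0, maximum C = 424

Vertices and C = 8s - 10t:
  (0, 53/2) → C = -265
  (0, 0) → C = 0
  (53, 0) → C = 424

The optimum lies where s + 2t = 53 and t = 0.
Solving simultaneously gives s = 53, t = 0.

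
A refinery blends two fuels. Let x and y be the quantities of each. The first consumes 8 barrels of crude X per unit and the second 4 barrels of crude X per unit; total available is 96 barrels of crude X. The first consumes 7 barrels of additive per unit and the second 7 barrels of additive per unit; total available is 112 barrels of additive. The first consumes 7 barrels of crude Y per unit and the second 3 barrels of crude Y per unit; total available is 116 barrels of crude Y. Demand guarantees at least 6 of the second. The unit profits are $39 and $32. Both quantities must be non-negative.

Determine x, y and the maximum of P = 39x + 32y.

x = 8, y = 8, maximum P = 568

Corner points and P = 39x + 32y:
  (0, 16) → P = 512
  (0, 6) → P = 192
  (8, 8) → P = 568
  (9, 6) → P = 543

The binding constraints are 8x + 4y = 96 and 7x + 7y = 112.
Solving simultaneously gives x = 8, y = 8.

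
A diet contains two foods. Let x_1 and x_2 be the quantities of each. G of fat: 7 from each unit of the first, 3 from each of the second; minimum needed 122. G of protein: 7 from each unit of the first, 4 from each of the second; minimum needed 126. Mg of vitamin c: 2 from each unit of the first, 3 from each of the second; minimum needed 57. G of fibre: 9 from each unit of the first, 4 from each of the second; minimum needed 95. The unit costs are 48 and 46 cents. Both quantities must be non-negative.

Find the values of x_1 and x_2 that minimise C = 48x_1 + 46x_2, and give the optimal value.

Corner points and C = 48x_1 + 46x_2:
  (0, 122/3) → C = 5612/3
  (57/2, 0) → C = 1368
  (13, 31/3) → C = 3298/3
The feasible region is unbounded (it extends along (0, 1), (1, 0)), but C strictly increases along every unbounded feasible direction, so there is no improving ray and the minimum is attained at a vertex.

The optimum lies where 7x_1 + 3x_2 = 122 and 2x_1 + 3x_2 = 57.
Solving simultaneously gives x_1 = 13, x_2 = 31/3.

x_1 = 13, x_2 = 31/3, minimum C = 3298/3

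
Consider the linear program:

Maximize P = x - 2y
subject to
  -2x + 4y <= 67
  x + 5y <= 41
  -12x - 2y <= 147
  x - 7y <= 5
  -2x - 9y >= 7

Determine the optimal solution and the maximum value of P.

x = -4/23, y = -17/23, maximum P = 30/23

Corner points and P = x - 2y:
  (-1019/86, -207/86) → P = -605/86
  (-1309/104, 105/52) → P = -133/8
  (-4/23, -17/23) → P = 30/23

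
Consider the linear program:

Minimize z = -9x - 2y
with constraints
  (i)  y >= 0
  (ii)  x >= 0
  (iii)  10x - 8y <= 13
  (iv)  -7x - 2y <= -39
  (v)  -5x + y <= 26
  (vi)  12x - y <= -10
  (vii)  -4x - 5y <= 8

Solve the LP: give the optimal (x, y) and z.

x = 16/7, y = 262/7, minimum z = -668/7

Corner points and z = -9x - 2y:
  (0, 39/2) → z = -39
  (0, 26) → z = -52
  (19/31, 538/31) → z = -1247/31
  (16/7, 262/7) → z = -668/7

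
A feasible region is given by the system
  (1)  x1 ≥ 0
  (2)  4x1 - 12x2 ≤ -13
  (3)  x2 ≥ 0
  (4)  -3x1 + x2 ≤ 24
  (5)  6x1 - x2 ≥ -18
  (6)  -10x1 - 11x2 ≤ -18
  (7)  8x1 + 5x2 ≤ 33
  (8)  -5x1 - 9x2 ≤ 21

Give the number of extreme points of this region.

4

Intersecting each pair of boundary lines and keeping only the points that satisfy every inequality leaves:
  (0, 18/11)
  (0, 33/5)
  (73/164, 101/82)
  (331/116, 59/29)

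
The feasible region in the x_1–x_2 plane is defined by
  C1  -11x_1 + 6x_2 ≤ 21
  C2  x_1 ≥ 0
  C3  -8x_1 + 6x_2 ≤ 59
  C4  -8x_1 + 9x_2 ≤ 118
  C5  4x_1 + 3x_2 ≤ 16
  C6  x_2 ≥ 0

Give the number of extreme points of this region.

4

The feasible vertices (each the meet of two boundaries and inside every other half-plane) are:
  (0, 7/2)
  (11/19, 260/57)
  (0, 0)
  (4, 0)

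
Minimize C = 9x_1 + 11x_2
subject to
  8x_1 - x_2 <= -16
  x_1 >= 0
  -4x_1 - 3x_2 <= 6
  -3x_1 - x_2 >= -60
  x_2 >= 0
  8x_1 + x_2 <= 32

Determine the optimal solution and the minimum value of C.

Corner points and C = 9x_1 + 11x_2:
  (0, 16) → C = 176
  (1, 24) → C = 273
  (0, 32) → C = 352

x_1 = 0, x_2 = 16, minimum C = 176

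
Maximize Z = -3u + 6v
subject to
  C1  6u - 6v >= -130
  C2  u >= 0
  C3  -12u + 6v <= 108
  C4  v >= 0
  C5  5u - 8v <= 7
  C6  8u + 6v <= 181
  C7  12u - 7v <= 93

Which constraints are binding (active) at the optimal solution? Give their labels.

Extreme points and Z = -3u + 6v:
  (0, 18) → Z = 108
  (0, 0) → Z = 0
  (73/20, 253/10) → Z = 2817/20
  (7/5, 0) → Z = -21/5
  (695/61, 381/61) → Z = 201/61
  (1825/128, 357/32) → Z = 3093/128

The maximum is at (73/20, 253/10). Substituting into each constraint, equality holds for C3 and C6; the remaining constraints have slack.

C3 and C6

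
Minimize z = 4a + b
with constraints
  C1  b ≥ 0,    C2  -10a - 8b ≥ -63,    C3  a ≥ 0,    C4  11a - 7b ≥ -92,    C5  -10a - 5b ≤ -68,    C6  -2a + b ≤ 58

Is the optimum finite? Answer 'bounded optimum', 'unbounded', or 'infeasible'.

The boundaries b = 0 and -10a - 8b = -63 meet at (63/10, 0), but that point violates -10a - 5b ≤ -68. Every candidate vertex is excluded by some other constraint, so the feasible region is empty.

infeasible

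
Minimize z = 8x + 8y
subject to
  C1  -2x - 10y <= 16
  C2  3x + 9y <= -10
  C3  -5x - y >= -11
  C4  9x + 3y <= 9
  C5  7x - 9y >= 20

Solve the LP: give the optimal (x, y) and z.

x = 7/11, y = -19/11, minimum z = -96/11

Vertices and z = 8x + 8y:
  (23/14, -27/14) → z = -16/7
  (7/11, -19/11) → z = -96/11
  (37/24, -13/8) → z = -2/3
  (1, -13/9) → z = -32/9

At the optimal vertex, -2x - 10y = 16 and 7x - 9y = 20.
Solving simultaneously gives x = 7/11, y = -19/11.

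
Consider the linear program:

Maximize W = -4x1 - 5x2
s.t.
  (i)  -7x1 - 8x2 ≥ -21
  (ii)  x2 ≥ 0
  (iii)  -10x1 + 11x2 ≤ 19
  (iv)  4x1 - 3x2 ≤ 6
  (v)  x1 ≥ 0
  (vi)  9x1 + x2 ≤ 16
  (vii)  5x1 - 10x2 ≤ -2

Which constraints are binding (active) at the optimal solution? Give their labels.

(v) and (vii)

Extreme points and W = -4x1 - 5x2:
  (79/157, 343/157) → W = -2031/157
  (107/65, 77/65) → W = -813/65
  (0, 19/11) → W = -95/11
  (0, 1/5) → W = -1
  (158/95, 98/95) → W = -1122/95

The maximum is at (0, 1/5). Substituting into each constraint, equality holds for (v) and (vii); the remaining constraints have slack.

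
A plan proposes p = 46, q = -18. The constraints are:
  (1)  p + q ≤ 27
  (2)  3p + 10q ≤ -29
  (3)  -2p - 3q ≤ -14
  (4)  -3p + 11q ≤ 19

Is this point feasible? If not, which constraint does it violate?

not feasible — violates (1)

Constraint (1): p + q = 28, which is not ≤ 27. All other constraints are satisfied.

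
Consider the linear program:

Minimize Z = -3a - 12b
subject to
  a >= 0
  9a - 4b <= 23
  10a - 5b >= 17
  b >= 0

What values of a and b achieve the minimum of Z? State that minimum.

a = 47/5, b = 77/5, minimum Z = -213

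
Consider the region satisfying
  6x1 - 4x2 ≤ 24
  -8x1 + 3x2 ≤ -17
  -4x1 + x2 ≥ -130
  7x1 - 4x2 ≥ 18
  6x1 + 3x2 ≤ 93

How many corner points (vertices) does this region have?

Intersecting each pair of boundary lines and keeping only the points that satisfy every inequality leaves:
  (-2/7, -45/7)
  (74/7, 69/7)
  (14/11, -25/11)
  (142/15, 181/15)

4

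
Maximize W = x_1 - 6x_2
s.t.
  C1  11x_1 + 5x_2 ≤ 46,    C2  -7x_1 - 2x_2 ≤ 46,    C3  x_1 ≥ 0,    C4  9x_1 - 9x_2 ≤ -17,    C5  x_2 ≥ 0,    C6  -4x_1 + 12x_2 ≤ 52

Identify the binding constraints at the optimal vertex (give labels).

C3 and C4

Corner points and W = x_1 - 6x_2:
  (329/144, 601/144) → W = -3277/144
  (73/38, 189/38) → W = -1061/38
  (0, 17/9) → W = -34/3
  (0, 13/3) → W = -26

The maximum is at (0, 17/9). Substituting into each constraint, equality holds for C3 and C4; the remaining constraints have slack.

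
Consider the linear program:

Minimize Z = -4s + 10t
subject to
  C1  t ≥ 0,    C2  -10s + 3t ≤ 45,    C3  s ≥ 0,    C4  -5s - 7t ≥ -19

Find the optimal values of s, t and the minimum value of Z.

The binding constraints are t = 0 and -5s - 7t = -19.
Solving simultaneously gives s = 19/5, t = 0.

s = 19/5, t = 0, minimum Z = -76/5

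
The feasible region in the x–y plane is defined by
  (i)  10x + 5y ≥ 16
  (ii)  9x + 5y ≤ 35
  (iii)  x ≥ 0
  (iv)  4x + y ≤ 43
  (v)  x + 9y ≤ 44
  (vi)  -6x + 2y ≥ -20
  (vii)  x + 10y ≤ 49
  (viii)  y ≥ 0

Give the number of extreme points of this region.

6

The feasible vertices (each the meet of two boundaries and inside every other half-plane) are:
  (0, 16/5)
  (8/5, 0)
  (5/4, 19/4)
  (85/24, 5/8)
  (0, 44/9)
  (10/3, 0)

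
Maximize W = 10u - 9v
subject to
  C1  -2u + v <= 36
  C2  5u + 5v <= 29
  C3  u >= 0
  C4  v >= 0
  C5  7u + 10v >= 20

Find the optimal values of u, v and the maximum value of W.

u = 29/5, v = 0, maximum W = 58

Corner points and W = 10u - 9v:
  (0, 29/5) → W = -261/5
  (29/5, 0) → W = 58
  (0, 2) → W = -18
  (20/7, 0) → W = 200/7

The optimum lies where 5u + 5v = 29 and v = 0.
Solving simultaneously gives u = 29/5, v = 0.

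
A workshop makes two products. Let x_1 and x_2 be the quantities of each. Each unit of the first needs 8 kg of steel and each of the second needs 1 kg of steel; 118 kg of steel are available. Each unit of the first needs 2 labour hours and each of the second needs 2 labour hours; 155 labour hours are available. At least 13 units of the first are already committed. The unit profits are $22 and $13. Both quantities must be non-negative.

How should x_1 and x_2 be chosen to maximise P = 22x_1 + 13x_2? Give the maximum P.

At the optimal vertex, 8x_1 + x_2 = 118 and x_1 = 13.
Solving simultaneously gives x_1 = 13, x_2 = 14.

x_1 = 13, x_2 = 14, maximum P = 468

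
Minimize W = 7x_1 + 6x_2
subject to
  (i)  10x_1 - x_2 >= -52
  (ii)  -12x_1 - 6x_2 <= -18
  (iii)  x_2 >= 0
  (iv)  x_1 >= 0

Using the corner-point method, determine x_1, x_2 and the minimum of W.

Vertices and W = 7x_1 + 6x_2:
  (0, 52) → W = 312
  (3/2, 0) → W = 21/2
  (0, 3) → W = 18
The feasible region is unbounded (it extends along (1, 10), (1, 0)), but W strictly increases along every unbounded feasible direction, so there is no improving ray and the minimum is attained at a vertex.

At the optimal vertex, -12x_1 - 6x_2 = -18 and x_2 = 0.
Solving simultaneously gives x_1 = 3/2, x_2 = 0.

x_1 = 3/2, x_2 = 0, minimum W = 21/2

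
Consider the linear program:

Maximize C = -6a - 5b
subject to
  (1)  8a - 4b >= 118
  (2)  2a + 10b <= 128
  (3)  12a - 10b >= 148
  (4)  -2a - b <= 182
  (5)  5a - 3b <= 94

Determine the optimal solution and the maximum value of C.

a = -11/2, b = -81/2, maximum C = 471/2

Extreme points and C = -6a - 5b:
  (147/8, 29/4) → C = -293/2
  (-11/2, -81/2) → C = 471/2
  (138/7, 62/7) → C = -1138/7
  (331/14, 113/14) → C = -2551/14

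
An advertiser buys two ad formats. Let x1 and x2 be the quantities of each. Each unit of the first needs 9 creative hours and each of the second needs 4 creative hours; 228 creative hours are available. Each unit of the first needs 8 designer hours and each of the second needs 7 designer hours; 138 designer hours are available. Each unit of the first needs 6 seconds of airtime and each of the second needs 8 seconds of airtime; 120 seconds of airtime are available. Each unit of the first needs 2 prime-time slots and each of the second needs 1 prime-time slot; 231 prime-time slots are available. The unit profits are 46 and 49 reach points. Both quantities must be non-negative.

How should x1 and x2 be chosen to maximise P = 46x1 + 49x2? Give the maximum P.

x1 = 12, x2 = 6, maximum P = 846

At the optimal vertex, 8x1 + 7x2 = 138 and 6x1 + 8x2 = 120.
Solving simultaneously gives x1 = 12, x2 = 6.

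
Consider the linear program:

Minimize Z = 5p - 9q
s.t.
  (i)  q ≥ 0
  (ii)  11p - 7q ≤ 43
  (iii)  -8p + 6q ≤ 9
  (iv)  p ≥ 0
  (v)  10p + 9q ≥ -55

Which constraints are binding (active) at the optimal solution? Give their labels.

(ii) and (iii)

Vertices and Z = 5p - 9q:
  (43/11, 0) → Z = 215/11
  (0, 0) → Z = 0
  (321/10, 443/10) → Z = -1191/5
  (0, 3/2) → Z = -27/2

The minimum is at (321/10, 443/10). Substituting into each constraint, equality holds for (ii) and (iii); the remaining constraints have slack.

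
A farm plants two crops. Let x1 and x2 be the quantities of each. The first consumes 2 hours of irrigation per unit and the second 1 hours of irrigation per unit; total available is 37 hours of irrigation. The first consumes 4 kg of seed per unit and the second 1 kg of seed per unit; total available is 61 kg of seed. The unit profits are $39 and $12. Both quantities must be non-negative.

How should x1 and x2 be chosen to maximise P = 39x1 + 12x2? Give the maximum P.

Feasible corners and P = 39x1 + 12x2:
  (0, 0) → P = 0
  (0, 37) → P = 444
  (61/4, 0) → P = 2379/4
  (12, 13) → P = 624

At the optimal vertex, 2x1 + x2 = 37 and 4x1 + x2 = 61.
Solving simultaneously gives x1 = 12, x2 = 13.

x1 = 12, x2 = 13, maximum P = 624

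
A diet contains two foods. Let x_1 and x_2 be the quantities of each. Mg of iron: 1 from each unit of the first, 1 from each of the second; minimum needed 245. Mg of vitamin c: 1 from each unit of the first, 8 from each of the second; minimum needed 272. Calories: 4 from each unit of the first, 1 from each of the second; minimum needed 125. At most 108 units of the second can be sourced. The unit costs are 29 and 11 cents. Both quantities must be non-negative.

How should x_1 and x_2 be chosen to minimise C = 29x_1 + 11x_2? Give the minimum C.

x_1 = 137, x_2 = 108, minimum C = 5161

Extreme points and C = 29x_1 + 11x_2:
  (272, 0) → C = 7888
  (1688/7, 27/7) → C = 49249/7
  (137, 108) → C = 5161
The feasible region is unbounded (it extends along (1, 0)), but C strictly increases along every unbounded feasible direction, so there is no improving ray and the minimum is attained at a vertex.

At the optimal vertex, x_1 + x_2 = 245 and x_2 = 108.
Solving simultaneously gives x_1 = 137, x_2 = 108.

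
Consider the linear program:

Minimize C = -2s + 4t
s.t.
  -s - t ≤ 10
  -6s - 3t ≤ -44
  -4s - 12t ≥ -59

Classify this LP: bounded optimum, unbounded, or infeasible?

unbounded

From the feasible point (74/3, -104/3), moving in the direction (1, -1) keeps every constraint satisfied while C decreases without bound.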